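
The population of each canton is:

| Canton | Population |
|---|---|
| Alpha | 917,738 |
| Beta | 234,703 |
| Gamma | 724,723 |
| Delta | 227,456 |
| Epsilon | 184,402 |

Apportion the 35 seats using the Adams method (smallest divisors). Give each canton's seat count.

Standard divisor 2289022/35 ≈ 65400.629; standard quotas: Alpha 14.033, Beta 3.589, Gamma 11.081, Delta 3.478, Epsilon 2.820.
Rounding up gives 15, 4, 12, 4, 3 = 38 seats, so the divisor must be adjusted.
With modified divisor 71500: modified quotas Alpha 12.835, Beta 3.283, Gamma 10.136, Delta 3.181, Epsilon 2.579.
Rounding up: Alpha 13, Beta 4, Gamma 11, Delta 4, Epsilon 3 (total 35).

Alpha 13, Beta 4, Gamma 11, Delta 4, Epsilon 3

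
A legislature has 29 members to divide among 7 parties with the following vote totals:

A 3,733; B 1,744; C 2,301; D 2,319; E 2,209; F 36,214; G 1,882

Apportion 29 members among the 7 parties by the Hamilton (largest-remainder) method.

Standard divisor: 50402 ÷ 29 = 1738.
Standard quotas: A 2.1479, B 1.0035, C 1.3239, D 1.3343, E 1.2710, F 20.8366, G 1.0829.
Lower quotas: A 2, B 1, C 1, D 1, E 1, F 20, G 1 (sum 27, leaving 2 seats).
Remainders in descending order: F 0.8366, D 0.3343, C 0.3239, E 0.2710, A 0.1479, G 0.0829, B 0.0035.
The surplus seats go to F, D.

A=2; B=1; C=1; D=2; E=1; F=21; G=1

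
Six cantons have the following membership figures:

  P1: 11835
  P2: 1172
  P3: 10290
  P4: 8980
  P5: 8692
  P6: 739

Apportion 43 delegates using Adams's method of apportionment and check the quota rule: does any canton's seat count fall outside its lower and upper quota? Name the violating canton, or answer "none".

Standard quotas: P1 12.202, P2 1.208, P3 10.609, P4 9.258, P5 8.961, P6 0.762.
Adams allocation: P1 12, P2 2, P3 10, P4 9, P5 9, P6 1.
Every allocation lies between the lower and upper quota.

none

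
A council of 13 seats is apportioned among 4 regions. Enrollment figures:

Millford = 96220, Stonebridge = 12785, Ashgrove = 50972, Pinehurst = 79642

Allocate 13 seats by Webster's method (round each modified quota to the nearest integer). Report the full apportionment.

Millford 5, Stonebridge 1, Ashgrove 3, Pinehurst 4

Standard divisor 239619/13 ≈ 18432.231; standard quotas: Millford 5.220, Stonebridge 0.694, Ashgrove 2.765, Pinehurst 4.321.
Rounding to the nearest integer gives Millford 5, Stonebridge 1, Ashgrove 3, Pinehurst 4 — total 13, matching the house size, so no adjustment is needed.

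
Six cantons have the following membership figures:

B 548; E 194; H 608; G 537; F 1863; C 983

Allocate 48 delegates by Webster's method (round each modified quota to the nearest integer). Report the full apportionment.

B 6, E 2, H 6, G 5, F 19, C 10

Standard divisor 4733/48 ≈ 98.604; standard quotas: B 5.558, E 1.967, H 6.166, G 5.446, F 18.894, C 9.969.
Rounding to the nearest integer gives B 6, E 2, H 6, G 5, F 19, C 10 — total 48, matching the house size, so no adjustment is needed.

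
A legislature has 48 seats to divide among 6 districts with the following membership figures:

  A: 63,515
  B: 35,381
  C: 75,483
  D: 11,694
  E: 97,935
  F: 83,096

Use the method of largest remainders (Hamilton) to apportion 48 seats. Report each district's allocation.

A: 8, B: 5, C: 10, D: 1, E: 13, F: 11

Total 367104; standard divisor 367104/48 = 7648.
Standard quotas: A 8.3048, B 4.6262, C 9.8696, D 1.5290, E 12.8053, F 10.8651.
Lower quotas: A 8, B 4, C 9, D 1, E 12, F 10 (sum 44, leaving 4 seats).
Remainders in descending order: C 0.8696, F 0.8651, E 0.8053, B 0.6262, D 0.5290, A 0.3048.
The surplus seats go to C, F, E, B.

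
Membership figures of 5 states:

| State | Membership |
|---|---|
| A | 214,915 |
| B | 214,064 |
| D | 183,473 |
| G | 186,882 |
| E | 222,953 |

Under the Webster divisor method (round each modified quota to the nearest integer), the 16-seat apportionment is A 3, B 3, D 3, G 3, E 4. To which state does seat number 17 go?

A

Priority for the next seat is population ÷ (current seats + 0.5).
Priorities: A 61404.286, B 61161.143, D 52420.857, G 53394.857, E 49545.111.
Highest priority: A.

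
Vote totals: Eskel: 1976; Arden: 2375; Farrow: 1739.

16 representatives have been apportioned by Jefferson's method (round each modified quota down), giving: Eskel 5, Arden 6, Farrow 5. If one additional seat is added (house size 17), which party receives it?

Arden

Priority for the next seat is population ÷ (current seats + 1).
Priorities: Eskel 329.333, Arden 339.286, Farrow 289.833.
Highest priority: Arden.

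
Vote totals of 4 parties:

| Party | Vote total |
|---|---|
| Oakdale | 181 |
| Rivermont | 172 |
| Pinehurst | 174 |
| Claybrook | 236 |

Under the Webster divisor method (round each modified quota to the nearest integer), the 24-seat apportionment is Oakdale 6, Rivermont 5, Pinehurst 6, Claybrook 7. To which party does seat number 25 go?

Priority for the next seat is population ÷ (current seats + 0.5).
Priorities: Oakdale 27.846, Rivermont 31.273, Pinehurst 26.769, Claybrook 31.467.
Highest priority: Claybrook.

Claybrook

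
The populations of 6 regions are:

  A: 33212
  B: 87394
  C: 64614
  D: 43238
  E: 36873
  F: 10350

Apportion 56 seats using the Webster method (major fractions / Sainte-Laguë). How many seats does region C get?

13

Standard divisor 275681/56 ≈ 4922.875; standard quotas: A 6.746, B 17.753, C 13.125, D 8.783, E 7.490, F 2.102.
Rounding to the nearest integer gives A 7, B 18, C 13, D 9, E 7, F 2 — total 56, matching the house size, so no adjustment is needed.
C receives 13.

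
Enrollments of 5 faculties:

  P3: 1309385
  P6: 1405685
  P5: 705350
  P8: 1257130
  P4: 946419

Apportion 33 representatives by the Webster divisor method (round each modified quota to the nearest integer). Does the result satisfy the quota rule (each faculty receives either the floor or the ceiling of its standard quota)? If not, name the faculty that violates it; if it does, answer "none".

none

Standard quotas: P3 7.683, P6 8.248, P5 4.139, P8 7.377, P4 5.553.
Webster allocation: P3 8, P6 8, P5 4, P8 7, P4 6.
Every allocation lies between the lower and upper quota.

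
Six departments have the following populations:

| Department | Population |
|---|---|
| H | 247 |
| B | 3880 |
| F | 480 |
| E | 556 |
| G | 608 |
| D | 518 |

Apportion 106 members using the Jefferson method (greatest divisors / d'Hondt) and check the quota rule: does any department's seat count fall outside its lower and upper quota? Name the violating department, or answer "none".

Standard quotas: H 4.163, B 65.397, F 8.090, E 9.371, G 10.248, D 8.731.
Jefferson allocation: H 4, B 67, F 8, E 9, G 10, D 8.
B has quota 65.397 (lower 65, upper 66) but receives 67 — outside the quota interval.

B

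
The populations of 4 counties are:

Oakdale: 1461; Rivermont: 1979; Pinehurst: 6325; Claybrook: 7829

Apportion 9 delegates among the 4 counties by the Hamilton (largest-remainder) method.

Oakdale=1; Rivermont=1; Pinehurst=3; Claybrook=4

The standard divisor is 17594/9 ≈ 1954.889.
Standard quotas: Oakdale 0.7474, Rivermont 1.0123, Pinehurst 3.2355, Claybrook 4.0048.
Lower quotas: Oakdale 0, Rivermont 1, Pinehurst 3, Claybrook 4 (sum 8, leaving 1 seat).
Remainders in descending order: Oakdale 0.7474, Pinehurst 0.2355, Rivermont 0.0123, Claybrook 0.0048.
The surplus seat goes to Oakdale.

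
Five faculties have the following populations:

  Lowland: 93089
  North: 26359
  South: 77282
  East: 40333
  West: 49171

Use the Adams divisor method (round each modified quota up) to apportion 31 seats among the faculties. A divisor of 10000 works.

With modified divisor 10000: modified quotas Lowland 9.309, North 2.636, South 7.728, East 4.033, West 4.917.
Rounding up: Lowland 10, North 3, South 8, East 5, West 5 (total 31).

Lowland 10; North 3; South 8; East 5; West 5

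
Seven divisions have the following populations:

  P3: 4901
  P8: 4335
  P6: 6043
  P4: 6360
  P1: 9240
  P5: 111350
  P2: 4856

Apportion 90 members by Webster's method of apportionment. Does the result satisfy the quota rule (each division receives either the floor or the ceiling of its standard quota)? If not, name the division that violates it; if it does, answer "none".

Standard quotas: P3 2.999, P8 2.653, P6 3.698, P4 3.892, P1 5.654, P5 68.134, P2 2.971.
Webster allocation: P3 3, P8 3, P6 4, P4 4, P1 6, P5 67, P2 3.
P5 has quota 68.134 (lower 68, upper 69) but receives 67 — outside the quota interval.

P5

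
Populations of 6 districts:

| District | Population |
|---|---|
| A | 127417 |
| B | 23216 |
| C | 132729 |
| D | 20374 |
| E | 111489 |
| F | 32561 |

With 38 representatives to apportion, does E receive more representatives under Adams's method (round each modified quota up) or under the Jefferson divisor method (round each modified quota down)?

Adams: A 11, B 2, C 11, D 2, E 9, F 3.
Jefferson: A 11, B 2, C 12, D 1, E 10, F 2.
E gets 9 under Adams and 10 under Jefferson.

Jefferson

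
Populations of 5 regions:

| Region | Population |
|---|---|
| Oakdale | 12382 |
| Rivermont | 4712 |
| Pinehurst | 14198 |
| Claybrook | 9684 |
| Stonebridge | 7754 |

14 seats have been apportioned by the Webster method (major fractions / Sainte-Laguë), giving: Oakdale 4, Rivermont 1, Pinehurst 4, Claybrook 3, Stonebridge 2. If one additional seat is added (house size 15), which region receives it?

Priority for the next seat is population ÷ (current seats + 0.5).
Priorities: Oakdale 2751.556, Rivermont 3141.333, Pinehurst 3155.111, Claybrook 2766.857, Stonebridge 3101.600.
Highest priority: Pinehurst.

Pinehurst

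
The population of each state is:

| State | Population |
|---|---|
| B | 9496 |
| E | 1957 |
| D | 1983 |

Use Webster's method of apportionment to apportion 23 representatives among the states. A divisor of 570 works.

With modified divisor 570: modified quotas B 16.660, E 3.433, D 3.479.
Rounding to the nearest integer: B 17, E 3, D 3 (total 23).

B=17; E=3; D=3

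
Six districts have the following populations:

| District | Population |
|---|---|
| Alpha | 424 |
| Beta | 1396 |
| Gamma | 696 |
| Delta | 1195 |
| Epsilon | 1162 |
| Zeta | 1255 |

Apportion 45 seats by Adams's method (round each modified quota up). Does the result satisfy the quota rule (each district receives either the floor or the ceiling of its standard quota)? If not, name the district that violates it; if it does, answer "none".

none

Standard quotas: Alpha 3.114, Beta 10.251, Gamma 5.111, Delta 8.775, Epsilon 8.533, Zeta 9.216.
Adams allocation: Alpha 3, Beta 10, Gamma 5, Delta 9, Epsilon 9, Zeta 9.
Every allocation lies between the lower and upper quota.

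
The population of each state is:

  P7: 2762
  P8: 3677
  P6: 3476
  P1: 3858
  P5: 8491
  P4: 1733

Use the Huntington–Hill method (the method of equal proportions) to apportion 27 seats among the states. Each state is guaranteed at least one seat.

With divisor 879: modified quotas P7 3.142, P8 4.183, P6 3.954, P1 4.389, P5 9.660, P4 1.972.
Geometric-mean thresholds: P7 √(3·4)=3.464, P8 √(4·5)=4.472, P6 √(3·4)=3.464, P1 √(4·5)=4.472, P5 √(9·10)=9.487, P4 √(1·2)=1.414.
Each quota rounded against its threshold gives P7 3, P8 4, P6 4, P1 4, P5 10, P4 2 (total 27).

P7: 3, P8: 4, P6: 4, P1: 4, P5: 10, P4: 2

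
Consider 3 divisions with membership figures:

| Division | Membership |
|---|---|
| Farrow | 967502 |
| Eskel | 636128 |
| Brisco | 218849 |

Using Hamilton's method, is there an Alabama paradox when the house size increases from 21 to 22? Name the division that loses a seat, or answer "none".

At 21 seats: Farrow 11, Eskel 7, Brisco 3.
At 22 seats: Farrow 12, Eskel 8, Brisco 2.
Brisco drops from 3 to 2.

Brisco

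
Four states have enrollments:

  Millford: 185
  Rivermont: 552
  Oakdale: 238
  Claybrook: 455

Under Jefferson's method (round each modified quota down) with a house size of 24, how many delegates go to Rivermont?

Standard divisor 1430/24 ≈ 59.583; standard quotas: Millford 3.105, Rivermont 9.264, Oakdale 3.994, Claybrook 7.636.
Rounding down gives 3, 9, 3, 7 = 22 seats, so the divisor must be adjusted.
With modified divisor 56: modified quotas Millford 3.304, Rivermont 9.857, Oakdale 4.250, Claybrook 8.125.
Rounding down: Millford 3, Rivermont 9, Oakdale 4, Claybrook 8 (total 24).
Rivermont receives 9.

9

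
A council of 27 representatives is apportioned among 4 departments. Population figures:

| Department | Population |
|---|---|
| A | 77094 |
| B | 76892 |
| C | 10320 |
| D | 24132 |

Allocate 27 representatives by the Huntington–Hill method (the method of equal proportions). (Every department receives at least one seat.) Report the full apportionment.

A: 11, B: 11, C: 2, D: 3

With divisor 7132: modified quotas A 10.810, B 10.781, C 1.447, D 3.384.
Geometric-mean thresholds: A √(10·11)=10.488, B √(10·11)=10.488, C √(1·2)=1.414, D √(3·4)=3.464.
Each quota rounded against its threshold gives A 11, B 11, C 2, D 3 (total 27).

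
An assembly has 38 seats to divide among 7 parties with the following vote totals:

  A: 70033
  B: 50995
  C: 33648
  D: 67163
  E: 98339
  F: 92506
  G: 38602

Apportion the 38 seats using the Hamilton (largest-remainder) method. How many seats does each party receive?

A 6, B 4, C 3, D 6, E 8, F 8, G 3

Standard divisor: 451286 ÷ 38 ≈ 11875.947.
Standard quotas: A 5.8970, B 4.2940, C 2.8333, D 5.6554, E 8.2805, F 7.7894, G 3.2504.
Lower quotas: A 5, B 4, C 2, D 5, E 8, F 7, G 3 (sum 34, leaving 4 seats).
Remainders in descending order: A 0.8970, C 0.8333, F 0.7894, D 0.6554, B 0.2940, E 0.2805, G 0.2504.
The surplus seats go to A, C, F, D.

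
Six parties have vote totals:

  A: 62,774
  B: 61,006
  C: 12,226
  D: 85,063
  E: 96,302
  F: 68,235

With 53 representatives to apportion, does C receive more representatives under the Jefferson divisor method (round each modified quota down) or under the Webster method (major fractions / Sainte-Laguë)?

Jefferson: A 9, B 8, C 1, D 12, E 14, F 9.
Webster: A 9, B 8, C 2, D 12, E 13, F 9.
C gets 1 under Jefferson and 2 under Webster.

Webster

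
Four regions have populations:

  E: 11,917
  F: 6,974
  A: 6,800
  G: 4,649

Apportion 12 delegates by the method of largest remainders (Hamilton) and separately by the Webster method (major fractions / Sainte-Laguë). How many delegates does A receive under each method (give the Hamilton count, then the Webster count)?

2 and 3

Hamilton: E 5, F 3, A 2, G 2.
Webster: E 4, F 3, A 3, G 2.
A gets 2 under Hamilton and 3 under Webster.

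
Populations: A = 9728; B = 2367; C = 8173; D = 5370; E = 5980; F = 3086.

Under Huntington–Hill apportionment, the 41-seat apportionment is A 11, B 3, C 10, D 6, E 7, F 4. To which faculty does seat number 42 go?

Priority for the next seat is population ÷ (√(s·(s+1))).
Priorities: A 846.714, B 683.294, C 779.265, D 828.609, E 799.111, F 690.051.
Highest priority: A.

A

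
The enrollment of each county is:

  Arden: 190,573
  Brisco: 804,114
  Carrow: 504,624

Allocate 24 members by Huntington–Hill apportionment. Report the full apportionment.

Arden 3, Brisco 13, Carrow 8

With divisor 61993: modified quotas Arden 3.074, Brisco 12.971, Carrow 8.140.
Geometric-mean thresholds: Arden √(3·4)=3.464, Brisco √(12·13)=12.490, Carrow √(8·9)=8.485.
Each quota rounded against its threshold gives Arden 3, Brisco 13, Carrow 8 (total 24).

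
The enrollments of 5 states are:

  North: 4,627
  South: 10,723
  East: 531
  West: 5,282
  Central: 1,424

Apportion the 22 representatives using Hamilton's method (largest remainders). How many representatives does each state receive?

North=5; South=10; East=1; West=5; Central=1

Standard divisor: 22587 ÷ 22 ≈ 1026.682.
Standard quotas: North 4.5068, South 10.4443, East 0.5172, West 5.1447, Central 1.3870.
Lower quotas: North 4, South 10, East 0, West 5, Central 1 (sum 20, leaving 2 seats).
Remainders in descending order: East 0.5172, North 0.5068, South 0.4443, Central 0.3870, West 0.1447.
Largest remainders: East, North receive the extra seats.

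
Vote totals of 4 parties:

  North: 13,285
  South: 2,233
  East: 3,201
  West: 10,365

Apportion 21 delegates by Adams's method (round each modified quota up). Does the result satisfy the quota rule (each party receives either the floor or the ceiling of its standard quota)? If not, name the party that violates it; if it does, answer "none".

none

Standard quotas: North 9.592, South 1.612, East 2.311, West 7.484.
Adams allocation: North 9, South 2, East 3, West 7.
Every allocation lies between the lower and upper quota.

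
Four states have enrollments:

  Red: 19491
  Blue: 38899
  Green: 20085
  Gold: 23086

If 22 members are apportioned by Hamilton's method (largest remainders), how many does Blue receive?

Standard divisor: 101561 ÷ 22 ≈ 4616.409.
Standard quotas: Red 4.2221, Blue 8.4262, Green 4.3508, Gold 5.0009.
Lower quotas: Red 4, Blue 8, Green 4, Gold 5 (sum 21, leaving 1 seat).
Remainders in descending order: Blue 0.4262, Green 0.3508, Red 0.2221, Gold 0.0009.
The surplus seat goes to Blue.
Blue receives 9.

9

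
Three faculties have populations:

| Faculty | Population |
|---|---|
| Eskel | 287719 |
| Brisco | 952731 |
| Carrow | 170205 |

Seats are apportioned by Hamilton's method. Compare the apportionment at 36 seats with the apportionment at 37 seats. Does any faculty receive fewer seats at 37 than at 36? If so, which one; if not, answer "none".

Carrow

At 36 seats: Eskel 7, Brisco 24, Carrow 5.
At 37 seats: Eskel 8, Brisco 25, Carrow 4.
Carrow drops from 5 to 4.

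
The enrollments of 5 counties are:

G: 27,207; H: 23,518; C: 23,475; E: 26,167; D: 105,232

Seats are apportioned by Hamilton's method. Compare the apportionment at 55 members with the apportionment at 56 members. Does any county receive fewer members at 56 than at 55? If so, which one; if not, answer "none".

H

At 55 seats: G 7, H 7, C 6, E 7, D 28.
At 56 seats: G 8, H 6, C 6, E 7, D 29.
H drops from 7 to 6.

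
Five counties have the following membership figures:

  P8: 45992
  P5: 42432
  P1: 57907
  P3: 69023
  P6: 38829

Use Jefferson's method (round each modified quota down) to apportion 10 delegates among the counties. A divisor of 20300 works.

With modified divisor 20300: modified quotas P8 2.266, P5 2.090, P1 2.853, P3 3.400, P6 1.913.
Rounding down: P8 2, P5 2, P1 2, P3 3, P6 1 (total 10).

P8 2, P5 2, P1 2, P3 3, P6 1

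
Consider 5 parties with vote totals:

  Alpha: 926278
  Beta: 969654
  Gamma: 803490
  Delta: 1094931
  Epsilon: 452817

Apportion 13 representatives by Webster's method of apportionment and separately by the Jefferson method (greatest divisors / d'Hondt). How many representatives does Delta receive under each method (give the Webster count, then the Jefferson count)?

Webster: Alpha 3, Beta 3, Gamma 3, Delta 3, Epsilon 1.
Jefferson: Alpha 3, Beta 3, Gamma 2, Delta 4, Epsilon 1.
Delta gets 3 under Webster and 4 under Jefferson.

3 and 4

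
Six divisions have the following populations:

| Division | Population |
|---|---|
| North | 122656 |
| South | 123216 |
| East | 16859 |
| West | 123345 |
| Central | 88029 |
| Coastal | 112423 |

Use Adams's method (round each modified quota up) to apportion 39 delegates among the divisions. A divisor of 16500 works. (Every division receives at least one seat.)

North: 8; South: 8; East: 2; West: 8; Central: 6; Coastal: 7

With modified divisor 16500: modified quotas North 7.434, South 7.468, East 1.022, West 7.475, Central 5.335, Coastal 6.814.
Rounding up: North 8, South 8, East 2, West 8, Central 6, Coastal 7 (total 39).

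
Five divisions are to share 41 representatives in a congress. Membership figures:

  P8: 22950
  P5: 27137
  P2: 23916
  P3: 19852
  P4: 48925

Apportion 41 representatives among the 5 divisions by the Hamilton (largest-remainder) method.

P8 6, P5 8, P2 7, P3 6, P4 14

The standard divisor is 142780/41 ≈ 3482.439.
Standard quotas: P8 6.5902, P5 7.7925, P2 6.8676, P3 5.7006, P4 14.0491.
Lower quotas: P8 6, P5 7, P2 6, P3 5, P4 14 (sum 38, leaving 3 seats).
Remainders in descending order: P2 0.8676, P5 0.7925, P3 0.7006, P8 0.5902, P4 0.0491.
The surplus seats go to P2, P5, P3.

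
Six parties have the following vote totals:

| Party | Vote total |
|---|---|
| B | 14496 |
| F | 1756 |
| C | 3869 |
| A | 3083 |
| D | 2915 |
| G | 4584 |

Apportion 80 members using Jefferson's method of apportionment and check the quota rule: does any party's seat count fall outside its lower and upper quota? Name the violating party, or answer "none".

Standard quotas: B 37.771, F 4.575, C 10.081, A 8.033, D 7.595, G 11.944.
Jefferson allocation: B 39, F 4, C 10, A 8, D 7, G 12.
B has quota 37.771 (lower 37, upper 38) but receives 39 — outside the quota interval.

B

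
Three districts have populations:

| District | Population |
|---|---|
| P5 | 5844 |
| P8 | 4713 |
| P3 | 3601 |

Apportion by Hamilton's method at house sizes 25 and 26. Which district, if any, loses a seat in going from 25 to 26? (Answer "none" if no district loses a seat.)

At 25 seats: P5 10, P8 8, P3 7.
At 26 seats: P5 11, P8 9, P3 6.
P3 drops from 7 to 6.

P3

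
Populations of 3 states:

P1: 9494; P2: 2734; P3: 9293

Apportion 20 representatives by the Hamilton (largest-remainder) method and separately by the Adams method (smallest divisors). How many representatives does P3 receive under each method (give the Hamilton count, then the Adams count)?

9 and 8

Hamilton: P1 9, P2 2, P3 9.
Adams: P1 9, P2 3, P3 8.
P3 gets 9 under Hamilton and 8 under Adams.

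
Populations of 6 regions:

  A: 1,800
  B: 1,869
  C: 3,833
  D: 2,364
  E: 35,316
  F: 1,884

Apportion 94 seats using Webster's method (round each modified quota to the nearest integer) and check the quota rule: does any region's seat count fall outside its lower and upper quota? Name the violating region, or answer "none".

E

Standard quotas: A 3.595, B 3.733, C 7.655, D 4.721, E 70.533, F 3.763.
Webster allocation: A 4, B 4, C 8, D 5, E 69, F 4.
E has quota 70.533 (lower 70, upper 71) but receives 69 — outside the quota interval.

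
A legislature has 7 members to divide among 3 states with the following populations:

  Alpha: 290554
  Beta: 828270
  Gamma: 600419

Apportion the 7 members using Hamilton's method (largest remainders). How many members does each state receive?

Total 1719243; standard divisor 1719243/7 ≈ 245606.143.
Standard quotas: Alpha 1.1830, Beta 3.3724, Gamma 2.4446.
Lower quotas: Alpha 1, Beta 3, Gamma 2 (sum 6, leaving 1 seat).
Remainders in descending order: Gamma 0.4446, Beta 0.3724, Alpha 0.1830.
Largest remainder: Gamma receives the extra seat.

Alpha 1, Beta 3, Gamma 3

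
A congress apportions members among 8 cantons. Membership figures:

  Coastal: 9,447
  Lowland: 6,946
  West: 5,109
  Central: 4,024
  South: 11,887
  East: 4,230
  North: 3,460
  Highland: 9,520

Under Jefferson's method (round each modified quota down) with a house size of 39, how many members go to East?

3

Standard divisor 54623/39 ≈ 1400.59; standard quotas: Coastal 6.745, Lowland 4.959, West 3.648, Central 2.873, South 8.487, East 3.020, North 2.470, Highland 6.797.
Rounding down gives 6, 4, 3, 2, 8, 3, 2, 6 = 34 seats, so the divisor must be adjusted.
With modified divisor 1300: modified quotas Coastal 7.267, Lowland 5.343, West 3.930, Central 3.095, South 9.144, East 3.254, North 2.662, Highland 7.323.
Rounding down: Coastal 7, Lowland 5, West 3, Central 3, South 9, East 3, North 2, Highland 7 (total 39).
East receives 3.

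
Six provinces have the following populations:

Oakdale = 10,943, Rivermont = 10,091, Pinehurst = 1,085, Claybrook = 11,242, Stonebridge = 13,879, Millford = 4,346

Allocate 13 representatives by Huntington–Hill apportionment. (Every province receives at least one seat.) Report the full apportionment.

Oakdale: 3, Rivermont: 2, Pinehurst: 1, Claybrook: 3, Stonebridge: 3, Millford: 1

With divisor 4294: modified quotas Oakdale 2.548, Rivermont 2.350, Pinehurst 0.253, Claybrook 2.618, Stonebridge 3.232, Millford 1.012.
Geometric-mean thresholds: Oakdale √(2·3)=2.449, Rivermont √(2·3)=2.449, Pinehurst (min 1), Claybrook √(2·3)=2.449, Stonebridge √(3·4)=3.464, Millford √(1·2)=1.414.
Each quota rounded against its threshold gives Oakdale 3, Rivermont 2, Pinehurst 1, Claybrook 3, Stonebridge 3, Millford 1 (total 13).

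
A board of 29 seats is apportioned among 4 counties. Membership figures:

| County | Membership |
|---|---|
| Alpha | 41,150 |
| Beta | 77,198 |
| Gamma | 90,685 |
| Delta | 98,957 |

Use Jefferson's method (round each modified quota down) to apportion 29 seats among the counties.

Alpha=4; Beta=7; Gamma=9; Delta=9

Standard divisor 307990/29 ≈ 10620.345; standard quotas: Alpha 3.875, Beta 7.269, Gamma 8.539, Delta 9.318.
Rounding down gives 3, 7, 8, 9 = 27 seats, so the divisor must be adjusted.
With modified divisor 10000: modified quotas Alpha 4.115, Beta 7.720, Gamma 9.069, Delta 9.896.
Rounding down: Alpha 4, Beta 7, Gamma 9, Delta 9 (total 29).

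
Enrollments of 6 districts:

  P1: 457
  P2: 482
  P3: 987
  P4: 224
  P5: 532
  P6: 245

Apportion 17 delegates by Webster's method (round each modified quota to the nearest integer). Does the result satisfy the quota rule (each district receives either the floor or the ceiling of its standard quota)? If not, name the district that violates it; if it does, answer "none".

none

Standard quotas: P1 2.654, P2 2.799, P3 5.732, P4 1.301, P5 3.090, P6 1.423.
Webster allocation: P1 3, P2 3, P3 6, P4 1, P5 3, P6 1.
Every allocation lies between the lower and upper quota.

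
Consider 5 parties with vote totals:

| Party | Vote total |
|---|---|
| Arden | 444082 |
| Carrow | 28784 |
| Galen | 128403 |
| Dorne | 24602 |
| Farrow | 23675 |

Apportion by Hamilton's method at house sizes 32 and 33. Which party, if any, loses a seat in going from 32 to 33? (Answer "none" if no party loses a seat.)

At 32 seats: Arden 22, Carrow 2, Galen 6, Dorne 1, Farrow 1.
At 33 seats: Arden 23, Carrow 1, Galen 7, Dorne 1, Farrow 1.
Carrow drops from 2 to 1.

Carrow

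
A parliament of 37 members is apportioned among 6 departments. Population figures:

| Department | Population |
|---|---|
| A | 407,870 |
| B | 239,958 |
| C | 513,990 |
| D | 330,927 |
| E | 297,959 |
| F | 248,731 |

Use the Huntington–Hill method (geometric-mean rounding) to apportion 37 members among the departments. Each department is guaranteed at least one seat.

With divisor 54452: modified quotas A 7.490, B 4.407, C 9.439, D 6.077, E 5.472, F 4.568.
Geometric-mean thresholds: A √(7·8)=7.483, B √(4·5)=4.472, C √(9·10)=9.487, D √(6·7)=6.481, E √(5·6)=5.477, F √(4·5)=4.472.
Each quota rounded against its threshold gives A 8, B 4, C 9, D 6, E 5, F 5 (total 37).

A 8, B 4, C 9, D 6, E 5, F 5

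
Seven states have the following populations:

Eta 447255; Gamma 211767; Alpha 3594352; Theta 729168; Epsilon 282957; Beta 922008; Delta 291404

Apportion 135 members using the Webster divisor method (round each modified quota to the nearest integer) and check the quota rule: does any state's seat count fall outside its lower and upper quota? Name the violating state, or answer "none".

Alpha

Standard quotas: Eta 9.319, Gamma 4.413, Alpha 74.895, Theta 15.194, Epsilon 5.896, Beta 19.212, Delta 6.072.
Webster allocation: Eta 9, Gamma 4, Alpha 76, Theta 15, Epsilon 6, Beta 19, Delta 6.
Alpha has quota 74.895 (lower 74, upper 75) but receives 76 — outside the quota interval.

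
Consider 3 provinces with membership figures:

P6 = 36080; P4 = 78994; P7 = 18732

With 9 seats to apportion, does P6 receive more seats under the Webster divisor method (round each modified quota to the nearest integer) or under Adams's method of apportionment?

Webster

Webster: P6 3, P4 5, P7 1.
Adams: P6 2, P4 5, P7 2.
P6 gets 3 under Webster and 2 under Adams.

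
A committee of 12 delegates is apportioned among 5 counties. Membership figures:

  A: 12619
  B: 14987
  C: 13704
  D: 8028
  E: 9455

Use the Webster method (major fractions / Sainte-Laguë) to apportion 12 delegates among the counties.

Standard divisor 58793/12 ≈ 4899.417; standard quotas: A 2.576, B 3.059, C 2.797, D 1.639, E 1.930.
Rounding to the nearest integer gives 3, 3, 3, 2, 2 = 13 seats, so the divisor must be adjusted.
With modified divisor 5200: modified quotas A 2.427, B 2.882, C 2.635, D 1.544, E 1.818.
Rounding to the nearest integer: A 2, B 3, C 3, D 2, E 2 (total 12).

A 2, B 3, C 3, D 2, E 2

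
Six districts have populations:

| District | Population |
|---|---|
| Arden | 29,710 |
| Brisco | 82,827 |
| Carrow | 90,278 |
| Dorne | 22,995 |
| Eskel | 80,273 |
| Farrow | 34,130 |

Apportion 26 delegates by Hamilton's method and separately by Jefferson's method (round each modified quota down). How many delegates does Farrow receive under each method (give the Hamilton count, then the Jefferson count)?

3 and 2

Hamilton: Arden 2, Brisco 6, Carrow 7, Dorne 2, Eskel 6, Farrow 3.
Jefferson: Arden 2, Brisco 7, Carrow 7, Dorne 2, Eskel 6, Farrow 2.
Farrow gets 3 under Hamilton and 2 under Jefferson.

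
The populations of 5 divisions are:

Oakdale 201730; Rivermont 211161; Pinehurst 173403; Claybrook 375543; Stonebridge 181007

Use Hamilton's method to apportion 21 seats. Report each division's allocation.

Oakdale 4, Rivermont 4, Pinehurst 3, Claybrook 7, Stonebridge 3

The standard divisor is 1142844/21 ≈ 54421.143.
Standard quotas: Oakdale 3.7068, Rivermont 3.8801, Pinehurst 3.1863, Claybrook 6.9007, Stonebridge 3.3260.
Lower quotas: Oakdale 3, Rivermont 3, Pinehurst 3, Claybrook 6, Stonebridge 3 (sum 18, leaving 3 seats).
Remainders in descending order: Claybrook 0.9007, Rivermont 0.8801, Oakdale 0.7068, Stonebridge 0.3260, Pinehurst 0.1863.
Largest remainders: Claybrook, Rivermont, Oakdale receive the extra seats.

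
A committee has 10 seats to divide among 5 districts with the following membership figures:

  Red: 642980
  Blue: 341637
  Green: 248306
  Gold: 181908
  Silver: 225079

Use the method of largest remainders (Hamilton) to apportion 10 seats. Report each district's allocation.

Standard divisor: 1639910 ÷ 10 = 163991.
Standard quotas: Red 3.9208, Blue 2.0833, Green 1.5141, Gold 1.1093, Silver 1.3725.
Lower quotas: Red 3, Blue 2, Green 1, Gold 1, Silver 1 (sum 8, leaving 2 seats).
Remainders in descending order: Red 0.9208, Green 0.5141, Silver 0.3725, Gold 0.1093, Blue 0.0833.
Largest remainders: Red, Green receive the extra seats.

Red 4, Blue 2, Green 2, Gold 1, Silver 1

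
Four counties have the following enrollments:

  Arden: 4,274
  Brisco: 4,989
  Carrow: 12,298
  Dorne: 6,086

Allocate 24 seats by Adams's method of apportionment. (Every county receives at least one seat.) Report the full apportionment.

Arden=4, Brisco=5, Carrow=10, Dorne=5

Standard divisor 27647/24 ≈ 1151.958; standard quotas: Arden 3.710, Brisco 4.331, Carrow 10.676, Dorne 5.283.
Rounding up gives 4, 5, 11, 6 = 26 seats, so the divisor must be adjusted.
With modified divisor 1240: modified quotas Arden 3.447, Brisco 4.023, Carrow 9.918, Dorne 4.908.
Rounding up: Arden 4, Brisco 5, Carrow 10, Dorne 5 (total 24).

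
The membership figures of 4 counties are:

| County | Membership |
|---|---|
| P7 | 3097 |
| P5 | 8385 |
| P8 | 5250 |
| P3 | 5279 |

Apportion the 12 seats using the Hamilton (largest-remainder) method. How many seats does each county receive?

P7: 2, P5: 4, P8: 3, P3: 3

Standard divisor: 22011 ÷ 12 ≈ 1834.25.
Standard quotas: P7 1.6884, P5 4.5714, P8 2.8622, P3 2.8780.
Lower quotas: P7 1, P5 4, P8 2, P3 2 (sum 9, leaving 3 seats).
Remainders in descending order: P3 0.8780, P8 0.8622, P7 0.6884, P5 0.5714.
Largest remainders: P3, P8, P7 receive the extra seats.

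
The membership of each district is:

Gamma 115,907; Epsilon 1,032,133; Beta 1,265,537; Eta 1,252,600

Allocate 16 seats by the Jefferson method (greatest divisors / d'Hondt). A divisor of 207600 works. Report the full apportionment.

With modified divisor 207600: modified quotas Gamma 0.558, Epsilon 4.972, Beta 6.096, Eta 6.034.
Rounding down: Gamma 0, Epsilon 4, Beta 6, Eta 6 (total 16).

Gamma 0; Epsilon 4; Beta 6; Eta 6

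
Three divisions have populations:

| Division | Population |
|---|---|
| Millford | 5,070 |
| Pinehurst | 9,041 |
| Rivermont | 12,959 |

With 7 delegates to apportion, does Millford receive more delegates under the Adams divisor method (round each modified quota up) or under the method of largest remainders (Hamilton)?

Adams: Millford 2, Pinehurst 2, Rivermont 3.
Hamilton: Millford 1, Pinehurst 2, Rivermont 4.
Millford gets 2 under Adams and 1 under Hamilton.

Adams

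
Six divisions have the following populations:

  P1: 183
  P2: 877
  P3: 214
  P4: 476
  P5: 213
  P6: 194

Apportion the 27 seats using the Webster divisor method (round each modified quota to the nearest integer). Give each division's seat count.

Standard divisor 2157/27 ≈ 79.889; standard quotas: P1 2.291, P2 10.978, P3 2.679, P4 5.958, P5 2.666, P6 2.428.
Rounding to the nearest integer gives P1 2, P2 11, P3 3, P4 6, P5 3, P6 2 — total 27, matching the house size, so no adjustment is needed.

P1=2; P2=11; P3=3; P4=6; P5=3; P6=2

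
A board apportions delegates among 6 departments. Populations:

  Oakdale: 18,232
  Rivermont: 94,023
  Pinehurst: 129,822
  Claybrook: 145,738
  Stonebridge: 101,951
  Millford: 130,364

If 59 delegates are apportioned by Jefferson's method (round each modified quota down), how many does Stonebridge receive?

10

Standard divisor 620130/59 ≈ 10510.678; standard quotas: Oakdale 1.735, Rivermont 8.945, Pinehurst 12.351, Claybrook 13.866, Stonebridge 9.700, Millford 12.403.
Rounding down gives 1, 8, 12, 13, 9, 12 = 55 seats, so the divisor must be adjusted.
With modified divisor 10010: modified quotas Oakdale 1.821, Rivermont 9.393, Pinehurst 12.969, Claybrook 14.559, Stonebridge 10.185, Millford 13.023.
Rounding down: Oakdale 1, Rivermont 9, Pinehurst 12, Claybrook 14, Stonebridge 10, Millford 13 (total 59).
Stonebridge receives 10.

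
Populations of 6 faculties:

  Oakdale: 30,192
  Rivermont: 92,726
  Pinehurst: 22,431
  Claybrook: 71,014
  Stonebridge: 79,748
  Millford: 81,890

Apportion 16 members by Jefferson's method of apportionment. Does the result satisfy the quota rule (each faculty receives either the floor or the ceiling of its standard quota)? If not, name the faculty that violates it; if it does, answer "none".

none

Standard quotas: Oakdale 1.278, Rivermont 3.925, Pinehurst 0.949, Claybrook 3.006, Stonebridge 3.376, Millford 3.466.
Jefferson allocation: Oakdale 1, Rivermont 4, Pinehurst 1, Claybrook 3, Stonebridge 3, Millford 4.
Every allocation lies between the lower and upper quota.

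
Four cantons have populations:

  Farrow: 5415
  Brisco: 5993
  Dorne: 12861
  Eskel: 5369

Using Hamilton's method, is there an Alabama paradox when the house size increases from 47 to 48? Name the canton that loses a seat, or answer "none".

At 47 seats: Farrow 9, Brisco 9, Dorne 20, Eskel 9.
At 48 seats: Farrow 9, Brisco 10, Dorne 21, Eskel 8.
Eskel drops from 9 to 8.

Eskel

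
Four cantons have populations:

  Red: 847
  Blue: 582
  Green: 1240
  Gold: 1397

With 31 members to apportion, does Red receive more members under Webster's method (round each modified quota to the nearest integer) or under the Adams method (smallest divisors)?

Adams

Webster: Red 6, Blue 4, Green 10, Gold 11.
Adams: Red 7, Blue 5, Green 9, Gold 10.
Red gets 6 under Webster and 7 under Adams.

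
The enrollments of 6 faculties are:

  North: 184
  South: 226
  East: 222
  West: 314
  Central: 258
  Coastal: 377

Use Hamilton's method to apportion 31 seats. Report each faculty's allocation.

North: 4, South: 5, East: 4, West: 6, Central: 5, Coastal: 7

Standard divisor: 1581 ÷ 31 = 51.
Standard quotas: North 3.608, South 4.431, East 4.353, West 6.157, Central 5.059, Coastal 7.392.
Lower quotas: North 3, South 4, East 4, West 6, Central 5, Coastal 7 (sum 29, leaving 2 seats).
Remainders in descending order: North 0.608, South 0.431, Coastal 0.392, East 0.353, West 0.157, Central 0.059.
Largest remainders: North, South receive the extra seats.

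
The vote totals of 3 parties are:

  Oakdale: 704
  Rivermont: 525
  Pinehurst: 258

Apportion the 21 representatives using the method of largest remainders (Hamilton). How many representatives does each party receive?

Oakdale=10; Rivermont=7; Pinehurst=4

Standard divisor: 1487 ÷ 21 ≈ 70.81.
Standard quotas: Oakdale 9.942, Rivermont 7.414, Pinehurst 3.644.
Lower quotas: Oakdale 9, Rivermont 7, Pinehurst 3 (sum 19, leaving 2 seats).
Remainders in descending order: Oakdale 0.942, Pinehurst 0.644, Rivermont 0.414.
The surplus seats go to Oakdale, Pinehurst.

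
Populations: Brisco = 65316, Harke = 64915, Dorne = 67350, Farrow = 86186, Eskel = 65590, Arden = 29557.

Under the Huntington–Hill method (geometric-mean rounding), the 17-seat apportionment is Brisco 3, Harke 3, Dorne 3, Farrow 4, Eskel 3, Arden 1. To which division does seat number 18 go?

Priority for the next seat is population ÷ (√(s·(s+1))).
Priorities: Brisco 18855.105, Harke 18739.346, Dorne 19442.270, Farrow 19271.775, Eskel 18934.202, Arden 20899.955.
Highest priority: Arden.

Arden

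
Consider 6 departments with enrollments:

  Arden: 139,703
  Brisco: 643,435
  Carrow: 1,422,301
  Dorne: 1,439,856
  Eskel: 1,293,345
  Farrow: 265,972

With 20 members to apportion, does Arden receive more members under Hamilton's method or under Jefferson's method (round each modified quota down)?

Hamilton: Arden 1, Brisco 2, Carrow 5, Dorne 6, Eskel 5, Farrow 1.
Jefferson: Arden 0, Brisco 2, Carrow 6, Dorne 6, Eskel 5, Farrow 1.
Arden gets 1 under Hamilton and 0 under Jefferson.

Hamilton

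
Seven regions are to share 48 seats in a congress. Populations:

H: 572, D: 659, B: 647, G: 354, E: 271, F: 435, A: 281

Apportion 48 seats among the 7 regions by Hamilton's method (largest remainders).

H=9; D=10; B=10; G=5; E=4; F=6; A=4

Standard divisor: 3219 ÷ 48 ≈ 67.062.
Standard quotas: H 8.529, D 9.827, B 9.648, G 5.279, E 4.041, F 6.486, A 4.190.
Lower quotas: H 8, D 9, B 9, G 5, E 4, F 6, A 4 (sum 45, leaving 3 seats).
Remainders in descending order: D 0.827, B 0.648, H 0.529, F 0.486, G 0.279, A 0.190, E 0.041.
Largest remainders: D, B, H receive the extra seats.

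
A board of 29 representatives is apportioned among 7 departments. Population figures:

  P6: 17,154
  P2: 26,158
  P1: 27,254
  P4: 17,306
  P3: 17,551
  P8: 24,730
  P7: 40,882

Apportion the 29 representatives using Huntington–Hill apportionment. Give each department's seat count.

With divisor 5972: modified quotas P6 2.872, P2 4.380, P1 4.564, P4 2.898, P3 2.939, P8 4.141, P7 6.846.
Geometric-mean thresholds: P6 √(2·3)=2.449, P2 √(4·5)=4.472, P1 √(4·5)=4.472, P4 √(2·3)=2.449, P3 √(2·3)=2.449, P8 √(4·5)=4.472, P7 √(6·7)=6.481.
Each quota rounded against its threshold gives P6 3, P2 4, P1 5, P4 3, P3 3, P8 4, P7 7 (total 29).

P6=3, P2=4, P1=5, P4=3, P3=3, P8=4, P7=7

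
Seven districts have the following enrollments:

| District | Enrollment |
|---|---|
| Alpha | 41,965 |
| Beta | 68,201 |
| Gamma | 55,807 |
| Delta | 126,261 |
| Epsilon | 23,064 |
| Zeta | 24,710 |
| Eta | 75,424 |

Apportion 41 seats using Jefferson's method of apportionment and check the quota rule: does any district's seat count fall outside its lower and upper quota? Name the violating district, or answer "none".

Standard quotas: Alpha 4.142, Beta 6.731, Gamma 5.508, Delta 12.461, Epsilon 2.276, Zeta 2.439, Eta 7.444.
Jefferson allocation: Alpha 4, Beta 7, Gamma 5, Delta 13, Epsilon 2, Zeta 2, Eta 8.
Every allocation lies between the lower and upper quota.

none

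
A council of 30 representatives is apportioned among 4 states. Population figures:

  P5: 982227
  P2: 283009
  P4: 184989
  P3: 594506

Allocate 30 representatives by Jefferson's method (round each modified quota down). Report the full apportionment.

Standard divisor 2044731/30 ≈ 68157.7; standard quotas: P5 14.411, P2 4.152, P4 2.714, P3 8.723.
Rounding down gives 14, 4, 2, 8 = 28 seats, so the divisor must be adjusted.
With modified divisor 63600: modified quotas P5 15.444, P2 4.450, P4 2.909, P3 9.348.
Rounding down: P5 15, P2 4, P4 2, P3 9 (total 30).

P5=15; P2=4; P4=2; P3=9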